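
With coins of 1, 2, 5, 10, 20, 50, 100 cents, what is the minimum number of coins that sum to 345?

6

345 = 3×100 + 2×20 + 1×5
Total coins = 3 + 2 + 1 = 6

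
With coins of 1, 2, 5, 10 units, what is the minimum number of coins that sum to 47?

6

Greedy: take as many of the largest coin as possible, then repeat with the remainder.
47 − 4×10→7 − 1×5→2 − 1×2→0
Total coins = 4 + 1 + 1 = 6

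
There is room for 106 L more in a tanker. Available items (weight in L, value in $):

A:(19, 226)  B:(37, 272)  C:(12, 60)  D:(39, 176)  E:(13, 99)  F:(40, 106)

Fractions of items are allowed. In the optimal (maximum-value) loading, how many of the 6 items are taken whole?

Sort by value per unit weight and fill in that order.
Order: A (226/19=11.89) > E (99/13=7.62) > B (272/37=7.35) > C (60/12=5.00) > D (176/39=4.51) > F (106/40=2.65)
Fill: take A (19 @ 226) → take E (13 @ 99) → take B (37 @ 272) → take C (12 @ 60) → take 25/39 of D → 112.82; 106/106 used.
4 item(s) taken whole; one partial (take 25/39 of D).

4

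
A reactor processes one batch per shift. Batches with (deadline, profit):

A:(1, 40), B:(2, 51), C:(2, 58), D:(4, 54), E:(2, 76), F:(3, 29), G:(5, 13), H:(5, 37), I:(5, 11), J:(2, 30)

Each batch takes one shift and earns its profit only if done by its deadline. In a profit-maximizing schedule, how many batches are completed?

5

Take jobs in profit order; each goes to the latest open slot no later than its deadline.
Profit order: E=76 C=58 D=54 B=51 A=40 H=37 J=30 F=29 G=13 I=11
Assign: E→slot 2, C→slot 1, D→slot 4, B skipped, A skipped, H→slot 5, J skipped, F→slot 3, G skipped, I skipped.
Slots: [1:C] [2:E] [3:F] [4:D] [5:H]
5 of 10 scheduled.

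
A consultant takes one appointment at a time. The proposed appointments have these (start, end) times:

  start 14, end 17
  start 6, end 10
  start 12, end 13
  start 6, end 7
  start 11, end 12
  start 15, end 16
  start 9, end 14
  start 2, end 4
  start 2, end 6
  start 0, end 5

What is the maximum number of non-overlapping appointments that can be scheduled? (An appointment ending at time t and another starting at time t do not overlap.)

By end time: (2,4), (0,5), (2,6), (6,7), (6,10), (11,12), (12,13), (9,14), (15,16), (14,17).
Pick (2,4); next start ≥ 4 → (6,7); next start ≥ 7 → (11,12); next start ≥ 12 → (12,13); next start ≥ 13 → (15,16).
Selected 5 appointments.

5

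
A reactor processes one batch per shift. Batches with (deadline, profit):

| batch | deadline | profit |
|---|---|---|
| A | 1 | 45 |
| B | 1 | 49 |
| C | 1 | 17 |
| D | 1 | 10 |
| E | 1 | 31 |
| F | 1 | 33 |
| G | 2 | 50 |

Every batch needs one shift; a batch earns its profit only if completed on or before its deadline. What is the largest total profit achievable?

99

Profit order: G=50 B=49 A=45 F=33 E=31 C=17 D=10
Assign: G→slot 2, B→slot 1, A skipped, F skipped, E skipped, C skipped, D skipped.
Slots: [1:B] [2:G]
Profit = 49 + 50 = 99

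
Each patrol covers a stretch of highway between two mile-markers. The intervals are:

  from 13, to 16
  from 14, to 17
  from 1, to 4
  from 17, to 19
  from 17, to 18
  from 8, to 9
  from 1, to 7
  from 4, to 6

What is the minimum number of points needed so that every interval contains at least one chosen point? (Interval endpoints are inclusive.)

4

By right end: [1,4]  [4,6]  [1,7]  [8,9]  [13,16]  [14,17]  [17,18]  [17,19]
[1,4] uncovered → point at 4; [8,9] uncovered → point at 9; [13,16] uncovered → point at 16; [17,18] uncovered → point at 18.
Points: 4, 9, 16, 18 (4 total).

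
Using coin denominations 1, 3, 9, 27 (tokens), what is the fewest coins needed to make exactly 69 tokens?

5

Greedy: take as many of the largest coin as possible, then repeat with the remainder.
69 − 2×27→15 − 1×9→6 − 2×3→0
Total coins = 2 + 1 + 2 = 5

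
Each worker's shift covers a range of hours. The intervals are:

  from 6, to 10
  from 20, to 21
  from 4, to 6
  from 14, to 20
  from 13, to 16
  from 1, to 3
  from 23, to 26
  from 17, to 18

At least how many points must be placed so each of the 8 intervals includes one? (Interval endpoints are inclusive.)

Sort by right endpoint; whenever an interval is uncovered, place a point at its right end.
Sorted: [1,3] [4,6] [6,10] [13,16] [17,18] [14,20] [20,21] [23,26]
{[1,3]} hit by 3; {[4,6],[6,10]} hit by 6; {[13,16]} hit by 16; {[17,18],[14,20]} hit by 18; {[20,21]} hit by 21; {[23,26]} hit by 26.
Points: 3, 6, 16, 18, 21, 26 (6 total).

6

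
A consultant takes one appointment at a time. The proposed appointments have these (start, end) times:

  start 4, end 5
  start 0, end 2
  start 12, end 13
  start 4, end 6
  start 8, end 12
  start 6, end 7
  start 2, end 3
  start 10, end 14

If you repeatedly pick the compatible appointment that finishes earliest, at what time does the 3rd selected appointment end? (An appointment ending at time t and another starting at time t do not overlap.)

Sort by end time and greedily take each interval whose start is ≥ the last chosen end.
Sorted by end: (0,2)  (2,3)  (4,5)  (4,6)  (6,7)  (8,12)  (12,13)  (10,14)
take (0,2); take (2,3); take (4,5); skip (4,6); take (6,7); take (8,12); take (12,13).
Selected: (0,2) (2,3) (4,5) (6,7) (8,12) (12,13)

5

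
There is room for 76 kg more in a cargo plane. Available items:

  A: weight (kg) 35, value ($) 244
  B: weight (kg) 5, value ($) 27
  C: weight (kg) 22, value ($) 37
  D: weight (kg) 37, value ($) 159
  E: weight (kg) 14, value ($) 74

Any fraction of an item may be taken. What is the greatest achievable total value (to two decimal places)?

439.54

Order: A (244/35=6.97) > B (27/5=5.40) > E (74/14=5.29) > D (159/37=4.30) > C (37/22=1.68)
Fill: take A (35 @ 244) → take B (5 @ 27) → take E (14 @ 74) → take 22/37 of D → 94.54; 76/76 used.
Total value = 439.54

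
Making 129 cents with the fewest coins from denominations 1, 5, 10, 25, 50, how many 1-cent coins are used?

4

129 = 2×50 + 1×25 + 4×1
Count of 1: 4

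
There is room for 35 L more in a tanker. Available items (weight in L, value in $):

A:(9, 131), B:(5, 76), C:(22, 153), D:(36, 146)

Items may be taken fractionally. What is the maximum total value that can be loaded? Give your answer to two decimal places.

353.05

Ratios (sorted): B 15.20, A 14.56, C 6.95, D 4.06
take B (5 @ 76); take A (9 @ 131); take 21/22 of C → 146.05. Capacity used 35/35.
Total value = 353.05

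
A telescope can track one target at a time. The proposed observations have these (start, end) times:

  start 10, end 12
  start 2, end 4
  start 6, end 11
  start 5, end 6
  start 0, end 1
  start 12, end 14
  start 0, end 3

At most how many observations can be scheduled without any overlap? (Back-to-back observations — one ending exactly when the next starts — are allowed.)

Greedy by earliest finish: after sorting by end time, pick each interval compatible with the last pick.
By end time: (0,1), (0,3), (2,4), (5,6), (6,11), (10,12), (12,14).
Pick (0,1); next start ≥ 1 → (2,4); next start ≥ 4 → (5,6); next start ≥ 6 → (6,11); next start ≥ 11 → (12,14).
Selected 5 observations.

5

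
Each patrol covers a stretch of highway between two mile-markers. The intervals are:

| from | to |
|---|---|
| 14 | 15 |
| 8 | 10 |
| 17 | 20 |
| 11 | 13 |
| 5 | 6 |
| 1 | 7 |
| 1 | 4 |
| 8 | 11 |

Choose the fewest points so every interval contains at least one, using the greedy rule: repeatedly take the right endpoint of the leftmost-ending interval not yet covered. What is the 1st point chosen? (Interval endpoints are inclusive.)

Process intervals by earliest right end; each time one isn't hit yet, stab at its right endpoint.
Sorted: [1,4] [5,6] [1,7] [8,10] [8,11] [11,13] [14,15] [17,20]
{[1,4]} hit by 4; {[5,6],[1,7]} hit by 6; {[8,10],[8,11]} hit by 10; {[11,13]} hit by 13; {[14,15]} hit by 15; {[17,20]} hit by 20.
Points: 4, 6, 10, 13, 15, 20 (6 total).

4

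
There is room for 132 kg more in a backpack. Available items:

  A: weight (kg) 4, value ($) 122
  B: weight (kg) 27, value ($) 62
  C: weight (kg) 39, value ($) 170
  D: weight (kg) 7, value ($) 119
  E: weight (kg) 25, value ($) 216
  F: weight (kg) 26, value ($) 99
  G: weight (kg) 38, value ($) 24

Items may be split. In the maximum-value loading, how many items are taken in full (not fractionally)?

Ratios (sorted): A 30.50, D 17.00, E 8.64, C 4.36, F 3.81, B 2.30, G 0.63
take A (4 @ 122); take D (7 @ 119); take E (25 @ 216); take C (39 @ 170); take F (26 @ 99); take B (27 @ 62); take 4/38 of G → 2.53. Capacity used 132/132.
6 item(s) taken whole; one partial (take 4/38 of G).

6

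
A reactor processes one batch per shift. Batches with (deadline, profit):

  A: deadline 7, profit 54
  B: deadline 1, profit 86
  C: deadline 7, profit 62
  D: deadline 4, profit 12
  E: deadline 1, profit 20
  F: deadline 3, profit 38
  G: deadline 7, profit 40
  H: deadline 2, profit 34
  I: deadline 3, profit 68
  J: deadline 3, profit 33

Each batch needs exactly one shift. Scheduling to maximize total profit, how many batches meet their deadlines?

7

Sort by profit descending; place each in the latest free slot ≤ its deadline.
Profit order: B=86 I=68 C=62 A=54 G=40 F=38 H=34 J=33 E=20 D=12
Assign: B→slot 1, I→slot 3, C→slot 7, A→slot 6, G→slot 5, F→slot 2, H skipped, J skipped, E skipped, D→slot 4.
Slots: [1:B] [2:F] [3:I] [4:D] [5:G] [6:A] [7:C]
7 of 10 scheduled.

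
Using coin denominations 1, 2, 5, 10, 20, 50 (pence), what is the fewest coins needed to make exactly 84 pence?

Greedy: take as many of the largest coin as possible, then repeat with the remainder.
84 − 1×50→34 − 1×20→14 − 1×10→4 − 2×2→0
Total coins = 1 + 1 + 1 + 2 = 5

5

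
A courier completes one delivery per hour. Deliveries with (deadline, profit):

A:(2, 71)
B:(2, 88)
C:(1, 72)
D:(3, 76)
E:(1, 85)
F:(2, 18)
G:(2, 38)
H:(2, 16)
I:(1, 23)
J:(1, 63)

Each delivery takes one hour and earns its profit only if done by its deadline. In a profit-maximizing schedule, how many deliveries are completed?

3

Take jobs in profit order; each goes to the latest open slot no later than its deadline.
By profit: B(d2,88), E(d1,85), D(d3,76), C(d1,72), A(d2,71), J(d1,63), G(d2,38), I(d1,23), F(d2,18), H(d2,16)
B→slot 2; E→slot 1; D→slot 3; C skipped; A skipped; J skipped; G skipped; I skipped; F skipped; H skipped.
3 of 10 scheduled.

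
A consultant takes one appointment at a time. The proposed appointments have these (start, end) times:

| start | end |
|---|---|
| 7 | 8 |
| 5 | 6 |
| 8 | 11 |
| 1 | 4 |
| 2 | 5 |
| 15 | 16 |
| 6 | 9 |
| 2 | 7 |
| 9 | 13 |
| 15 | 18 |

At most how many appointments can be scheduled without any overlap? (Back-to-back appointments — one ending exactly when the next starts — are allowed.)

Sort by end time and greedily take each interval whose start is ≥ the last chosen end.
By end time: (1,4), (2,5), (5,6), (2,7), (7,8), (6,9), (8,11), (9,13), (15,16), (15,18).
Pick (1,4); next start ≥ 4 → (5,6); next start ≥ 6 → (7,8); next start ≥ 8 → (8,11); next start ≥ 11 → (15,16).
Selected 5 appointments.

5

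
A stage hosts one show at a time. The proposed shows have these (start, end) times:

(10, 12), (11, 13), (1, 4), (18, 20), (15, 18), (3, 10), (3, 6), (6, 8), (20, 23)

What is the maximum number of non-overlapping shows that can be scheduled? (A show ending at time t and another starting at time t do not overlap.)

6

Greedy by earliest finish: after sorting by end time, pick each interval compatible with the last pick.
By end time: (1,4), (3,6), (6,8), (3,10), (10,12), (11,13), (15,18), (18,20), (20,23).
Pick (1,4); next start ≥ 4 → (6,8); next start ≥ 8 → (10,12); next start ≥ 12 → (15,18); next start ≥ 18 → (18,20); next start ≥ 20 → (20,23).
Selected 6 shows.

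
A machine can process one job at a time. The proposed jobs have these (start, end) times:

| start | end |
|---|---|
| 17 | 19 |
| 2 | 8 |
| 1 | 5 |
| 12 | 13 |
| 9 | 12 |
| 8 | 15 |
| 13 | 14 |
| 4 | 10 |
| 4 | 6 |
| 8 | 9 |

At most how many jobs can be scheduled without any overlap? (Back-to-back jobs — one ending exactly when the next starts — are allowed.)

6

Sorted by end: (1,5)  (4,6)  (2,8)  (8,9)  (4,10)  (9,12)  (12,13)  (13,14)  (8,15)  (17,19)
take (1,5); take (8,9); take (9,12); take (12,13); take (13,14); take (17,19).
Selected 6 jobs.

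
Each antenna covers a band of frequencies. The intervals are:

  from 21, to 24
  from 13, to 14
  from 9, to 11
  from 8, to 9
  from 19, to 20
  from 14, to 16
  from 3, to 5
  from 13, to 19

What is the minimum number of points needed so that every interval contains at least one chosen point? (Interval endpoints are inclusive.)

Sort by right endpoint; whenever an interval is uncovered, place a point at its right end.
By right end: [3,5]  [8,9]  [9,11]  [13,14]  [14,16]  [13,19]  [19,20]  [21,24]
[3,5] uncovered → point at 5; [8,9] uncovered → point at 9; [13,14] uncovered → point at 14; [19,20] uncovered → point at 20; [21,24] uncovered → point at 24.
Points: 5, 9, 14, 20, 24 (5 total).

5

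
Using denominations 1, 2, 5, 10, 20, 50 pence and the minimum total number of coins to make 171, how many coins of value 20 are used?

1

Use the largest denomination that fits, subtract, and repeat.
171 − 3×50→21 − 1×20→1 − 1×1→0
Count of 20: 1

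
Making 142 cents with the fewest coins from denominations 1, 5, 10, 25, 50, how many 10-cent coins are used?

Greedy: take as many of the largest coin as possible, then repeat with the remainder.
142 − 2×50→42 − 1×25→17 − 1×10→7 − 1×5→2 − 2×1→0
Count of 10: 1

1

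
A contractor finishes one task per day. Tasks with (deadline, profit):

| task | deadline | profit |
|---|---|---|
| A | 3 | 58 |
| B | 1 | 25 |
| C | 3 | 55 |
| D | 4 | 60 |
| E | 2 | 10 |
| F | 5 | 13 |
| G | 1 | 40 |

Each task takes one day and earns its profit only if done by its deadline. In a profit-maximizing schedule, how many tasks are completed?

Profit order: D=60 A=58 C=55 G=40 B=25 F=13 E=10
Assign: D→slot 4, A→slot 3, C→slot 2, G→slot 1, B skipped, F→slot 5, E skipped.
Slots: [1:G] [2:C] [3:A] [4:D] [5:F]
5 of 7 scheduled.

5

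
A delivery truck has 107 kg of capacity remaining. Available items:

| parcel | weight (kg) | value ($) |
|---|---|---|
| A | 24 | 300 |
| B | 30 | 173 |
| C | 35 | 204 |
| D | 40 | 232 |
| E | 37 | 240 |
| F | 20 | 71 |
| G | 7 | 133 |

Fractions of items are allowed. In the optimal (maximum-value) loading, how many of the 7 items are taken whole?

Greedy by value/weight ratio, highest first.
Order: G (133/7=19.00) > A (300/24=12.50) > E (240/37=6.49) > C (204/35=5.83) > D (232/40=5.80) > B (173/30=5.77) > F (71/20=3.55)
Fill: take G (7 @ 133) → take A (24 @ 300) → take E (37 @ 240) → take C (35 @ 204) → take 4/40 of D → 23.20; 107/107 used.
4 item(s) taken whole; one partial (take 4/40 of D).

4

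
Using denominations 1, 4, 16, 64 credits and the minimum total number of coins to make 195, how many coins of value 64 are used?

3

Use the largest denomination that fits, subtract, and repeat.
195 − 3×64→3 − 3×1→0
Count of 64: 3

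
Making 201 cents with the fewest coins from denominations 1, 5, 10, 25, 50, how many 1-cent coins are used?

1

Greedy: take as many of the largest coin as possible, then repeat with the remainder.
201 = 4×50 + 1×1
Count of 1: 1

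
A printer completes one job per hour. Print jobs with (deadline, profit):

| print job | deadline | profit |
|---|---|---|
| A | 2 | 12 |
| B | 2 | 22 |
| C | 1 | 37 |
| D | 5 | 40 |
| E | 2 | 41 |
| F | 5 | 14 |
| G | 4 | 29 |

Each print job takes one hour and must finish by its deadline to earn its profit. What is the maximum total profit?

161

Take jobs in profit order; each goes to the latest open slot no later than its deadline.
Profit order: E=41 D=40 C=37 G=29 B=22 F=14 A=12
Assign: E→slot 2, D→slot 5, C→slot 1, G→slot 4, B skipped, F→slot 3, A skipped.
Slots: [1:C] [2:E] [3:F] [4:G] [5:D]
Profit = 37 + 41 + 14 + 29 + 40 = 161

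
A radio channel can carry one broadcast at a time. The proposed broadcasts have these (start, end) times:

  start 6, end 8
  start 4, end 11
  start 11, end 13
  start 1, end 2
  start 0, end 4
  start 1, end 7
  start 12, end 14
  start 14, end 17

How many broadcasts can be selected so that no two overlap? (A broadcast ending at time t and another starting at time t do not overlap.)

4

Order by finish time; keep every interval that doesn't clash with the previous kept one.
By end time: (1,2), (0,4), (1,7), (6,8), (4,11), (11,13), (12,14), (14,17).
Pick (1,2); next start ≥ 2 → (6,8); next start ≥ 8 → (11,13); next start ≥ 13 → (14,17).
Selected 4 broadcasts.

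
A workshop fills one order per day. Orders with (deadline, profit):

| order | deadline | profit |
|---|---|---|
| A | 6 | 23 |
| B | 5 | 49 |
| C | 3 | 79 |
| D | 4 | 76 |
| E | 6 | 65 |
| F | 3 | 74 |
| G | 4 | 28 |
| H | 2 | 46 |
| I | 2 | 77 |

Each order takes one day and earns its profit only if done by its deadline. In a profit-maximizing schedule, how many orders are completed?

6

Take jobs in profit order; each goes to the latest open slot no later than its deadline.
By profit: C(d3,79), I(d2,77), D(d4,76), F(d3,74), E(d6,65), B(d5,49), H(d2,46), G(d4,28), A(d6,23)
C→slot 3; I→slot 2; D→slot 4; F→slot 1; E→slot 6; B→slot 5; H skipped; G skipped; A skipped.
6 of 9 scheduled.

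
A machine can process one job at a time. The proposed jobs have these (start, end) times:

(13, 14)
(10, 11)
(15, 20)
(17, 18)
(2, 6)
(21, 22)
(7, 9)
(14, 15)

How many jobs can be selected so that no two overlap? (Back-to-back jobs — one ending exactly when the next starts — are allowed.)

7

Sort by end time and greedily take each interval whose start is ≥ the last chosen end.
Sorted by end: (2,6)  (7,9)  (10,11)  (13,14)  (14,15)  (17,18)  (15,20)  (21,22)
take (2,6); take (7,9); take (10,11); take (13,14); take (14,15); take (17,18); take (21,22).
Selected 7 jobs.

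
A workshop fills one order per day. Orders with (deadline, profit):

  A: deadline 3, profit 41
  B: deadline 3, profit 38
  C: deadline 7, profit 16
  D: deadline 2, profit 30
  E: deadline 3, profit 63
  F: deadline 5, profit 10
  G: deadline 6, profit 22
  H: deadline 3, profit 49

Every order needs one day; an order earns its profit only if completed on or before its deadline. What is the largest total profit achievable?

Profit order: E=63 H=49 A=41 B=38 D=30 G=22 C=16 F=10
Assign: E→slot 3, H→slot 2, A→slot 1, B skipped, D skipped, G→slot 6, C→slot 7, F→slot 5.
Slots: [1:A] [2:H] [3:E] [5:F] [6:G] [7:C]
Profit = 41 + 49 + 63 + 10 + 22 + 16 = 201

201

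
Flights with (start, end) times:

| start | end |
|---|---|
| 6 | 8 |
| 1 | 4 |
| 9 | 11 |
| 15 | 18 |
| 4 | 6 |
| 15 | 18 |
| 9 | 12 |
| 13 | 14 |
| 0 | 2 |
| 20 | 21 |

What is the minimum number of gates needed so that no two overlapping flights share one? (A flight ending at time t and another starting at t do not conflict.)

starts: [0, 1, 4, 6, 9, 9, 13, 15, 15, 20]
ends:   [2, 4, 6, 8, 11, 12, 14, 18, 18, 21]
s0→1 s1→2  — peak 2.

2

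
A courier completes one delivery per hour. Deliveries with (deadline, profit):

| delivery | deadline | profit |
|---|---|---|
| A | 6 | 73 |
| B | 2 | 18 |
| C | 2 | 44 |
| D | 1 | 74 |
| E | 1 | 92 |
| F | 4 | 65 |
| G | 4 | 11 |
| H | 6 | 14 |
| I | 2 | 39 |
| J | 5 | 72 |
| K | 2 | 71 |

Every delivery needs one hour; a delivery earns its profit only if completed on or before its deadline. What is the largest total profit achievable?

387

Sort by profit descending; place each in the latest free slot ≤ its deadline.
Profit order: E=92 D=74 A=73 J=72 K=71 F=65 C=44 I=39 B=18 H=14 G=11
Assign: E→slot 1, D skipped, A→slot 6, J→slot 5, K→slot 2, F→slot 4, C skipped, I skipped, B skipped, H→slot 3, G skipped.
Slots: [1:E] [2:K] [3:H] [4:F] [5:J] [6:A]
Profit = 92 + 71 + 14 + 65 + 72 + 73 = 387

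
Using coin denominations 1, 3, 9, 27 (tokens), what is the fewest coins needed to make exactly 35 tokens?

5

35 = 1×27 + 2×3 + 2×1
Total coins = 1 + 2 + 2 = 5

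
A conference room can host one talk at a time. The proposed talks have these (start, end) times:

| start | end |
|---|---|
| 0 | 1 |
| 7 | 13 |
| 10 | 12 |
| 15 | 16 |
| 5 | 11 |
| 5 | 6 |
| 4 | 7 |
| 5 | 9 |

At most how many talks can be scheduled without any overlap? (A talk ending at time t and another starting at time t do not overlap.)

Sorted by end: (0,1)  (5,6)  (4,7)  (5,9)  (5,11)  (10,12)  (7,13)  (15,16)
take (0,1); take (5,6); take (10,12); take (15,16).
Selected 4 talks.

4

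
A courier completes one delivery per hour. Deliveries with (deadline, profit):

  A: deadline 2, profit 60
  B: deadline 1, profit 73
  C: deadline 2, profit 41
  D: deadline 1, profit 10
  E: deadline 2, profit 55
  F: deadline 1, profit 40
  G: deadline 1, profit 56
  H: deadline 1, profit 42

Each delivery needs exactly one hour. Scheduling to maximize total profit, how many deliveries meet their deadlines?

Take jobs in profit order; each goes to the latest open slot no later than its deadline.
By profit: B(d1,73), A(d2,60), G(d1,56), E(d2,55), H(d1,42), C(d2,41), F(d1,40), D(d1,10)
B→slot 1; A→slot 2; G skipped; E skipped; H skipped; C skipped; F skipped; D skipped.
2 of 8 scheduled.

2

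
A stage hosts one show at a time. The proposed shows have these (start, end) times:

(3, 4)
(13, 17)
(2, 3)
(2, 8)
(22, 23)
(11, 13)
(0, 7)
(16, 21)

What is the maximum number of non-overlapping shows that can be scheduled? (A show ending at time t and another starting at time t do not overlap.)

5

By end time: (2,3), (3,4), (0,7), (2,8), (11,13), (13,17), (16,21), (22,23).
Pick (2,3); next start ≥ 3 → (3,4); next start ≥ 4 → (11,13); next start ≥ 13 → (13,17); next start ≥ 17 → (22,23).
Selected 5 shows.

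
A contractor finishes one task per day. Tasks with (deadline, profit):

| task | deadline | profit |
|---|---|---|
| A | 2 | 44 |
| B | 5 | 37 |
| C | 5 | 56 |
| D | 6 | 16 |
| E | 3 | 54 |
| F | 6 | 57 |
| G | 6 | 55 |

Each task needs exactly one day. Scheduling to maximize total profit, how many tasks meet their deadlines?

Profit order: F=57 C=56 G=55 E=54 A=44 B=37 D=16
Assign: F→slot 6, C→slot 5, G→slot 4, E→slot 3, A→slot 2, B→slot 1, D skipped.
Slots: [1:B] [2:A] [3:E] [4:G] [5:C] [6:F]
6 of 7 scheduled.

6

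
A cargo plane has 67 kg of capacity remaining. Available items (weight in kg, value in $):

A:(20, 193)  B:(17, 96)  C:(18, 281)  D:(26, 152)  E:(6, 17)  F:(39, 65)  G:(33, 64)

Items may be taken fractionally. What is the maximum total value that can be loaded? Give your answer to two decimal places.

642.94

Greedy by value/weight ratio, highest first.
Ratios (sorted): C 15.61, A 9.65, D 5.85, B 5.65, E 2.83, G 1.94, F 1.67
take C (18 @ 281); take A (20 @ 193); take D (26 @ 152); take 3/17 of B → 16.94. Capacity used 67/67.
Total value = 642.94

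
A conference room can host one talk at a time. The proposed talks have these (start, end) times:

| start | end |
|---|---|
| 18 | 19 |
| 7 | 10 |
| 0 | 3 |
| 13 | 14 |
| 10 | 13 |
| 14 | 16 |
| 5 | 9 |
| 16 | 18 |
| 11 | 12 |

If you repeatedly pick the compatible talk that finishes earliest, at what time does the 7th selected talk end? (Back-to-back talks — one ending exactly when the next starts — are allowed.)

19

Greedy by earliest finish: after sorting by end time, pick each interval compatible with the last pick.
Sorted by end: (0,3)  (5,9)  (7,10)  (11,12)  (10,13)  (13,14)  (14,16)  (16,18)  (18,19)
take (0,3); take (5,9); take (11,12); take (13,14); take (14,16); take (16,18); take (18,19).
Selected: (0,3) (5,9) (11,12) (13,14) (14,16) (16,18) (18,19)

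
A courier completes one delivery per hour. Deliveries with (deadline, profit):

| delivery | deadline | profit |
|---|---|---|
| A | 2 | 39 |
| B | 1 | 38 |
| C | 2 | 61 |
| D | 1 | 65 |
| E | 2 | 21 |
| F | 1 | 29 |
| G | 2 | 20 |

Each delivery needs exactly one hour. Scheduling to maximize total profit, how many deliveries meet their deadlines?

Sort by profit descending; place each in the latest free slot ≤ its deadline.
Profit order: D=65 C=61 A=39 B=38 F=29 E=21 G=20
Assign: D→slot 1, C→slot 2, A skipped, B skipped, F skipped, E skipped, G skipped.
Slots: [1:D] [2:C]
2 of 7 scheduled.

2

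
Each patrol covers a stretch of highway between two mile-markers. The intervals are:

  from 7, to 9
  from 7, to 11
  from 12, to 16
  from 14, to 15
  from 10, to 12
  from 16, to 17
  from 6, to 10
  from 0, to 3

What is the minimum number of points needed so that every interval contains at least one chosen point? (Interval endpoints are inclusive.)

Process intervals by earliest right end; each time one isn't hit yet, stab at its right endpoint.
Sorted: [0,3] [7,9] [6,10] [7,11] [10,12] [14,15] [12,16] [16,17]
{[0,3]} hit by 3; {[7,9],[6,10],[7,11]} hit by 9; {[10,12]} hit by 12; {[14,15],[12,16]} hit by 15; {[16,17]} hit by 17.
Points: 3, 9, 12, 15, 17 (5 total).

5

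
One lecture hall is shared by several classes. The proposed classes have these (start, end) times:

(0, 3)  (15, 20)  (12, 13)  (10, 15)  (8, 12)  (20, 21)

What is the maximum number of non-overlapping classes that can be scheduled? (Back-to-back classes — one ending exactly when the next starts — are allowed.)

Greedy by earliest finish: after sorting by end time, pick each interval compatible with the last pick.
Sorted by end: (0,3)  (8,12)  (12,13)  (10,15)  (15,20)  (20,21)
take (0,3); take (8,12); take (12,13); skip (10,15); take (15,20); take (20,21).
Selected 5 classes.

5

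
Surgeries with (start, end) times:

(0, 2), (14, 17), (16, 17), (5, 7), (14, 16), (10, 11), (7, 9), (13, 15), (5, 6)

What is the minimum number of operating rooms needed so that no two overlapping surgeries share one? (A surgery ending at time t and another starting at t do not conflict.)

3

Count concurrent intervals with a sweep; the peak is the room count.
Events (time:±→running): 0:+→1 2:-→0 5:+→1 5:+→2 6:-→1 7:-→0 7:+→1 9:-→0 10:+→1 11:-→0 13:+→1 14:+→2 14:+→3 … peak 3.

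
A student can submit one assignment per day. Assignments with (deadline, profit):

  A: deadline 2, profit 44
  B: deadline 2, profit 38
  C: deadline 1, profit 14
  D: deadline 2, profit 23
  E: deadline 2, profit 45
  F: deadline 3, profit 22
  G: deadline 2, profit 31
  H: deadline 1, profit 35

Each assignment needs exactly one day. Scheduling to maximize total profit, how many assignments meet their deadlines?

3

Take jobs in profit order; each goes to the latest open slot no later than its deadline.
By profit: E(d2,45), A(d2,44), B(d2,38), H(d1,35), G(d2,31), D(d2,23), F(d3,22), C(d1,14)
E→slot 2; A→slot 1; B skipped; H skipped; G skipped; D skipped; F→slot 3; C skipped.
3 of 8 scheduled.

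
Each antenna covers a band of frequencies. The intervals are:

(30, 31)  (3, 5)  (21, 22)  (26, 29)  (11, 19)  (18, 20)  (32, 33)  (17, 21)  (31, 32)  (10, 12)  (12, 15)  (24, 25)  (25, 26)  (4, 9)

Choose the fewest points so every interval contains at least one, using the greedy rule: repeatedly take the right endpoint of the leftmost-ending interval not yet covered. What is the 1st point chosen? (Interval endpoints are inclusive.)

5

Sort by right endpoint; whenever an interval is uncovered, place a point at its right end.
Sorted: [3,5] [4,9] [10,12] [12,15] [11,19] [18,20] [17,21] [21,22] [24,25] [25,26] [26,29] [30,31] [31,32] [32,33]
{[3,5],[4,9]} hit by 5; {[10,12],[12,15],[11,19]} hit by 12; {[18,20],[17,21]} hit by 20; {[21,22]} hit by 22; {[24,25],[25,26]} hit by 25; {[26,29]} hit by 29; {[30,31],[31,32]} hit by 31; {[32,33]} hit by 33.
Points: 5, 12, 20, 22, 25, 29, 31, 33 (8 total).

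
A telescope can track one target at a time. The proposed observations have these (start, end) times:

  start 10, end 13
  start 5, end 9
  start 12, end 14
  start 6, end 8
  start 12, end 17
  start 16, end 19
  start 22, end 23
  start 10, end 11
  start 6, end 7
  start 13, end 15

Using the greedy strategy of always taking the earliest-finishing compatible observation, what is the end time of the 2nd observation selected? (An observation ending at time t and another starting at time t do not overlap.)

11

Greedy by earliest finish: after sorting by end time, pick each interval compatible with the last pick.
By end time: (6,7), (6,8), (5,9), (10,11), (10,13), (12,14), (13,15), (12,17), (16,19), (22,23).
Pick (6,7); next start ≥ 7 → (10,11); next start ≥ 11 → (12,14); next start ≥ 14 → (16,19); next start ≥ 19 → (22,23).
Selected: (6,7) (10,11) (12,14) (16,19) (22,23)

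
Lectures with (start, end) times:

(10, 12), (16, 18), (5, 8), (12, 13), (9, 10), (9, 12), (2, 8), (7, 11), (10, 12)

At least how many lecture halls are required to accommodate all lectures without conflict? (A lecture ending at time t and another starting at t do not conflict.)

The answer is the maximum number of intervals overlapping at any instant.
starts: [2, 5, 7, 9, 9, 10, 10, 12, 16]
ends:   [8, 8, 10, 11, 12, 12, 12, 13, 18]
s2→1 s5→2 s7→3 e8→2 e8→1 s9→2 s9→3 e10→2 s10→3 s10→4  — peak 4.

4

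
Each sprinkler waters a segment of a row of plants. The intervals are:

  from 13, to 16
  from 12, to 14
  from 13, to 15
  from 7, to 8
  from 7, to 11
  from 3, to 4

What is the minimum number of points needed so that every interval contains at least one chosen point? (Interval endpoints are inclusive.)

3

By right end: [3,4]  [7,8]  [7,11]  [12,14]  [13,15]  [13,16]
[3,4] uncovered → point at 4; [7,8] uncovered → point at 8; [12,14] uncovered → point at 14.
Points: 4, 8, 14 (3 total).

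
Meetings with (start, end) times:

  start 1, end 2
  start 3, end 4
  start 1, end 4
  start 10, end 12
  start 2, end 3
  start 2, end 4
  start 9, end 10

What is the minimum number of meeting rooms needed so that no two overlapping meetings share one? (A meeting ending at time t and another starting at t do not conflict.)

3

starts: [1, 1, 2, 2, 3, 9, 10]
ends:   [2, 3, 4, 4, 4, 10, 12]
s1→1 s1→2 e2→1 s2→2 s2→3  — peak 3.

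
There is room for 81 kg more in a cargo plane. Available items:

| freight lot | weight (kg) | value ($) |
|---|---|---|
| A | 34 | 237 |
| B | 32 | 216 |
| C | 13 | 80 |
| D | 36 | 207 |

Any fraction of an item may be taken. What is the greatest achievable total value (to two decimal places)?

544.50

Sort by value per unit weight and fill in that order.
Ratios (sorted): A 6.97, B 6.75, C 6.15, D 5.75
take A (34 @ 237); take B (32 @ 216); take C (13 @ 80); take 2/36 of D → 11.50. Capacity used 81/81.
Total value = 544.50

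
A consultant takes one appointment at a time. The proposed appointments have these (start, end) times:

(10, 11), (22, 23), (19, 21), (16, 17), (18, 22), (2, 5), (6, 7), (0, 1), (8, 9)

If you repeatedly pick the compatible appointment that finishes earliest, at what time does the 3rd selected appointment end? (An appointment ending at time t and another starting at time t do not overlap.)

Greedy by earliest finish: after sorting by end time, pick each interval compatible with the last pick.
Sorted by end: (0,1)  (2,5)  (6,7)  (8,9)  (10,11)  (16,17)  (19,21)  (18,22)  (22,23)
take (0,1); take (2,5); take (6,7); take (8,9); take (10,11); take (16,17); take (19,21); take (22,23).
Selected: (0,1) (2,5) (6,7) (8,9) (10,11) (16,17) (19,21) (22,23)

7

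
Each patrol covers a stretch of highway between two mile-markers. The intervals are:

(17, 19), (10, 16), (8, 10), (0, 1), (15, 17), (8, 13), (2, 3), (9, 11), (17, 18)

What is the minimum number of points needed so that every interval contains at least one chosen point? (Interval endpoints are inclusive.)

Process intervals by earliest right end; each time one isn't hit yet, stab at its right endpoint.
By right end: [0,1]  [2,3]  [8,10]  [9,11]  [8,13]  [10,16]  [15,17]  [17,18]  [17,19]
[0,1] uncovered → point at 1; [2,3] uncovered → point at 3; [8,10] uncovered → point at 10; [15,17] uncovered → point at 17.
Points: 1, 3, 10, 17 (4 total).

4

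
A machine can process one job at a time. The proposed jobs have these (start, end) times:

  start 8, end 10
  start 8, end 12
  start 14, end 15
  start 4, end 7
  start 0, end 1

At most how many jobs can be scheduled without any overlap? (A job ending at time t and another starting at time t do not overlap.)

Sort by end time and greedily take each interval whose start is ≥ the last chosen end.
Sorted by end: (0,1)  (4,7)  (8,10)  (8,12)  (14,15)
take (0,1); take (4,7); take (8,10); take (14,15).
Selected 4 jobs.

4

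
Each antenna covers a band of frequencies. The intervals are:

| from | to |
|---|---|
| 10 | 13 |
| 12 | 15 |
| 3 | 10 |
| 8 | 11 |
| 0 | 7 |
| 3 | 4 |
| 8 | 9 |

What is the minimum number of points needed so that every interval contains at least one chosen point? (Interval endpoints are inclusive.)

By right end: [3,4]  [0,7]  [8,9]  [3,10]  [8,11]  [10,13]  [12,15]
[3,4] uncovered → point at 4; [8,9] uncovered → point at 9; [10,13] uncovered → point at 13.
Points: 4, 9, 13 (3 total).

3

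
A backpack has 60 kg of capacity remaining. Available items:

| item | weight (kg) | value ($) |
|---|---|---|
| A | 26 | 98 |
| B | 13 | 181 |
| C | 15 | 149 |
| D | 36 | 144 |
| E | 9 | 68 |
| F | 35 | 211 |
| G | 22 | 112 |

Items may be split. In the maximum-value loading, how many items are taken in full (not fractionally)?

3

Order: B (181/13=13.92) > C (149/15=9.93) > E (68/9=7.56) > F (211/35=6.03) > G (112/22=5.09) > D (144/36=4.00) > A (98/26=3.77)
Fill: take B (13 @ 181) → take C (15 @ 149) → take E (9 @ 68) → take 23/35 of F → 138.66; 60/60 used.
3 item(s) taken whole; one partial (take 23/35 of F).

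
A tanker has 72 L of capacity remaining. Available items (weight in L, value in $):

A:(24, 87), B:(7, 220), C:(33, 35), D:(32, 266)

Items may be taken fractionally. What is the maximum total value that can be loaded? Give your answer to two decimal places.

Sort by value per unit weight and fill in that order.
Ratios (sorted): B 31.43, D 8.31, A 3.62, C 1.06
take B (7 @ 220); take D (32 @ 266); take A (24 @ 87); take 9/33 of C → 9.55. Capacity used 72/72.
Total value = 582.55

582.55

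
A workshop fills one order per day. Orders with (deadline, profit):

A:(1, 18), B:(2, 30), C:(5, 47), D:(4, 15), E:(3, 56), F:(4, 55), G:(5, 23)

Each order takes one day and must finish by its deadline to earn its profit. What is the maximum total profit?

Take jobs in profit order; each goes to the latest open slot no later than its deadline.
By profit: E(d3,56), F(d4,55), C(d5,47), B(d2,30), G(d5,23), A(d1,18), D(d4,15)
E→slot 3; F→slot 4; C→slot 5; B→slot 2; G→slot 1; A skipped; D skipped.
Profit = 23 + 30 + 56 + 55 + 47 = 211

211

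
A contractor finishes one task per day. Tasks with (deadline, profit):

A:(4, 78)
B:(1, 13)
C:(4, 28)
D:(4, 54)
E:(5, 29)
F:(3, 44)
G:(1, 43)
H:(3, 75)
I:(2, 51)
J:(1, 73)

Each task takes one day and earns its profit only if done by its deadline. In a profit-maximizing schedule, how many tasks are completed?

5

Sort by profit descending; place each in the latest free slot ≤ its deadline.
By profit: A(d4,78), H(d3,75), J(d1,73), D(d4,54), I(d2,51), F(d3,44), G(d1,43), E(d5,29), C(d4,28), B(d1,13)
A→slot 4; H→slot 3; J→slot 1; D→slot 2; I skipped; F skipped; G skipped; E→slot 5; C skipped; B skipped.
5 of 10 scheduled.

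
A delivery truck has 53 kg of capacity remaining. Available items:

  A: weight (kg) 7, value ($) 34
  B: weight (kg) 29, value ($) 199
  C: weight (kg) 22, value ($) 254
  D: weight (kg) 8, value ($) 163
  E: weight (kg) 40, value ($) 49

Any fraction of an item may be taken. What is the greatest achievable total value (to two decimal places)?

574.83

Order: D (163/8=20.38) > C (254/22=11.55) > B (199/29=6.86) > A (34/7=4.86) > E (49/40=1.23)
Fill: take D (8 @ 163) → take C (22 @ 254) → take 23/29 of B → 157.83; 53/53 used.
Total value = 574.83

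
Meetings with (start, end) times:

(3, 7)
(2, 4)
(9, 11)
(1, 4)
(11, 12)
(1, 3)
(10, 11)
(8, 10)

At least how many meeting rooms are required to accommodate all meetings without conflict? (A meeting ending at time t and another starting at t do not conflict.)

Count concurrent intervals with a sweep; the peak is the room count.
starts: [1, 1, 2, 3, 8, 9, 10, 11]
ends:   [3, 4, 4, 7, 10, 11, 11, 12]
s1→1 s1→2 s2→3  — peak 3.

3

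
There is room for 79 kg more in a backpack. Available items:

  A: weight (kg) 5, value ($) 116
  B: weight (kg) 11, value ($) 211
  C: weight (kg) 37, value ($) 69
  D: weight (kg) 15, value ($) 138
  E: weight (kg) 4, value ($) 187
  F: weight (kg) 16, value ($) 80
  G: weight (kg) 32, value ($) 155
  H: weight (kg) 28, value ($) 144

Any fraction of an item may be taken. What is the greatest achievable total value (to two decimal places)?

876.00

Ratios (sorted): E 46.75, A 23.20, B 19.18, D 9.20, H 5.14, F 5.00, G 4.84, C 1.86
take E (4 @ 187); take A (5 @ 116); take B (11 @ 211); take D (15 @ 138); take H (28 @ 144); take F (16 @ 80). Capacity used 79/79.
Total value = 876.00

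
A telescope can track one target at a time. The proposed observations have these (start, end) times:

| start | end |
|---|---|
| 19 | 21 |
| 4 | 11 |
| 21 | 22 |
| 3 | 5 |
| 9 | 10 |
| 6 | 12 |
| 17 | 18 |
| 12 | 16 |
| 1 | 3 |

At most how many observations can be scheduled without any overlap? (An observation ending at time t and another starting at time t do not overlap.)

7

Sort by end time and greedily take each interval whose start is ≥ the last chosen end.
By end time: (1,3), (3,5), (9,10), (4,11), (6,12), (12,16), (17,18), (19,21), (21,22).
Pick (1,3); next start ≥ 3 → (3,5); next start ≥ 5 → (9,10); next start ≥ 10 → (12,16); next start ≥ 16 → (17,18); next start ≥ 18 → (19,21); next start ≥ 21 → (21,22).
Selected 7 observations.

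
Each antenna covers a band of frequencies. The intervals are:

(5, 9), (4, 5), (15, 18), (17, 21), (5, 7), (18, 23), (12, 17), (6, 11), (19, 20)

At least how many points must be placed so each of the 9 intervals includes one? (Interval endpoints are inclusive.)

Process intervals by earliest right end; each time one isn't hit yet, stab at its right endpoint.
By right end: [4,5]  [5,7]  [5,9]  [6,11]  [12,17]  [15,18]  [19,20]  [17,21]  [18,23]
[4,5] uncovered → point at 5; [6,11] uncovered → point at 11; [12,17] uncovered → point at 17; [19,20] uncovered → point at 20.
Points: 5, 11, 17, 20 (4 total).

4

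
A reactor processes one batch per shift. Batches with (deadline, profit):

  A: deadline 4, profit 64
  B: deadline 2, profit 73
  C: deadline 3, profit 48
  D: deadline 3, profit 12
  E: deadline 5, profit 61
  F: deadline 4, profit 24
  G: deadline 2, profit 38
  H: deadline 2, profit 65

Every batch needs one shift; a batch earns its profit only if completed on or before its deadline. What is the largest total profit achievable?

Take jobs in profit order; each goes to the latest open slot no later than its deadline.
By profit: B(d2,73), H(d2,65), A(d4,64), E(d5,61), C(d3,48), G(d2,38), F(d4,24), D(d3,12)
B→slot 2; H→slot 1; A→slot 4; E→slot 5; C→slot 3; G skipped; F skipped; D skipped.
Profit = 65 + 73 + 48 + 64 + 61 = 311

311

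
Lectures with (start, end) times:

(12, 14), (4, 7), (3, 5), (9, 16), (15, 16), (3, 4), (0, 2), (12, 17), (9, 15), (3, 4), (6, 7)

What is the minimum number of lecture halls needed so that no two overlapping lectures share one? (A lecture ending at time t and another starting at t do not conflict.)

4

Count concurrent intervals with a sweep; the peak is the room count.
Events (time:±→running): 0:+→1 2:-→0 3:+→1 3:+→2 3:+→3 4:-→2 4:-→1 4:+→2 5:-→1 6:+→2 7:-→1 7:-→0 9:+→1 9:+→2 12:+→3 12:+→4 … peak 4.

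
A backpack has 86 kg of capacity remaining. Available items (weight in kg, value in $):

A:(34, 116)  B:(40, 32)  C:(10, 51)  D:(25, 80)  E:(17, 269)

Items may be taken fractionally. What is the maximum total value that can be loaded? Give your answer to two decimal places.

Ratios (sorted): E 15.82, C 5.10, A 3.41, D 3.20, B 0.80
take E (17 @ 269); take C (10 @ 51); take A (34 @ 116); take D (25 @ 80). Capacity used 86/86.
Total value = 516.00

516.00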